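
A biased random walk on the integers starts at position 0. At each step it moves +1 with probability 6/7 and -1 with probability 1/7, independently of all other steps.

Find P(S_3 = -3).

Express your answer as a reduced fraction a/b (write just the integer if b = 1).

To reach position -3 after 3 steps: need 0 steps of +1 and 3 steps of -1.
Number of such sequences: C(3,0) = 1
Each has probability (6/7)^0 · (1/7)^3 = 1/343
P = 1 · 1/343 = 1/343

Answer: 1/343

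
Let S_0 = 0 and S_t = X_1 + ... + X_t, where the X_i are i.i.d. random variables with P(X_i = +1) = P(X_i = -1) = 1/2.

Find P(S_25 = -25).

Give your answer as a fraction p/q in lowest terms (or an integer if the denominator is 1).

To reach position -25 after 25 steps: need 0 steps of +1 and 25 of -1.
Favorable paths: C(25,0) = 1
Total paths: 2^25 = 33554432
P = 1/33554432 = 1/33554432

Answer: 1/33554432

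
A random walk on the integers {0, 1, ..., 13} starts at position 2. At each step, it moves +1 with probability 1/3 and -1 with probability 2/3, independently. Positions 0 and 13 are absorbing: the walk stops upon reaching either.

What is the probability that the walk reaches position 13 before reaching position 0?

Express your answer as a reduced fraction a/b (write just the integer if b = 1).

Biased walk: p = 1/3, q = 2/3, r = q/p = 2
Gambler's ruin: P(hit 13 before 0 | start at 2) = (1 - r^a)/(1 - r^N)
r^2 = 4; r^13 = 8192
P = (1 - 4) / (1 - 8192) = -3 / -8191 = 3/8191

Answer: 3/8191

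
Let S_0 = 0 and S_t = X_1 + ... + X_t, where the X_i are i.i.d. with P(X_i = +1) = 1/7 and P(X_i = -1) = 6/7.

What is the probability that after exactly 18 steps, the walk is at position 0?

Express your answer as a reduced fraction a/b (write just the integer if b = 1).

Answer: 489977579520/1628413597910449

Derivation:
To be at 0 after 18 steps: need exactly 9 steps of +1 and 9 of -1.
Number of such sequences: C(18,9) = 48620
Each has probability (1/7)^9 · (6/7)^9 = 10077696/1628413597910449
P = 48620 · 10077696/1628413597910449 = 489977579520/1628413597910449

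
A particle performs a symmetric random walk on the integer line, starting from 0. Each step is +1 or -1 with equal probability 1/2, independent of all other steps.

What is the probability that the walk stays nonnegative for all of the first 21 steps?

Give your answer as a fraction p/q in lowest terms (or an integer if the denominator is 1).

Let f(t,s) = #length-t paths at position s with S_1..S_t all ≥ 0.
f(t,s) = f(t-1,s-1) + f(t-1,s+1) for s ≥ 0; f(t,s) = 0 for s < 0.
t=0: f(0,0)=1
t=1: f(1,1)=1
t=2: f(2,0)=1 f(2,2)=1
t=3: f(3,1)=2 f(3,3)=1
t=4: f(4,0)=2 f(4,2)=3 f(4,4)=1
t=5: f(5,1)=5 f(5,3)=4 f(5,5)=1
t=6: f(6,0)=5 f(6,2)=9 f(6,4)=5 f(6,6)=1
t=7: f(7,1)=14 f(7,3)=14 f(7,5)=6 f(7,7)=1
t=8: f(8,0)=14 f(8,2)=28 f(8,4)=20 f(8,6)=7 f(8,8)=1
t=9: f(9,1)=42 f(9,3)=48 f(9,5)=27 f(9,7)=8 f(9,9)=1
t=10: f(10,0)=42 f(10,2)=90 f(10,4)=75 f(10,6)=35 f(10,8)=9 f(10,10)=1
t=11: f(11,1)=132 f(11,3)=165 f(11,5)=110 f(11,7)=44 f(11,9)=10 f(11,11)=1
t=12: f(12,0)=132 f(12,2)=297 f(12,4)=275 f(12,6)=154 f(12,8)=54 f(12,10)=11 f(12,12)=1
t=13: f(13,1)=429 f(13,3)=572 f(13,5)=429 f(13,7)=208 f(13,9)=65 f(13,11)=12 f(13,13)=1
t=14: f(14,0)=429 f(14,2)=1001 f(14,4)=1001 f(14,6)=637 f(14,8)=273 f(14,10)=77 f(14,12)=13 f(14,14)=1
t=15: f(15,1)=1430 f(15,3)=2002 f(15,5)=1638 f(15,7)=910 f(15,9)=350 f(15,11)=90 f(15,13)=14 f(15,15)=1
t=16: f(16,0)=1430 f(16,2)=3432 f(16,4)=3640 f(16,6)=2548 f(16,8)=1260 f(16,10)=440 f(16,12)=104 f(16,14)=15 f(16,16)=1
t=17: f(17,1)=4862 f(17,3)=7072 f(17,5)=6188 f(17,7)=3808 f(17,9)=1700 f(17,11)=544 f(17,13)=119 f(17,15)=16 f(17,17)=1
t=18: f(18,0)=4862 f(18,2)=11934 f(18,4)=13260 f(18,6)=9996 f(18,8)=5508 f(18,10)=2244 f(18,12)=663 f(18,14)=135 f(18,16)=17 f(18,18)=1
t=19: f(19,1)=16796 f(19,3)=25194 f(19,5)=23256 f(19,7)=15504 f(19,9)=7752 f(19,11)=2907 f(19,13)=798 f(19,15)=152 f(19,17)=18 f(19,19)=1
t=20: f(20,0)=16796 f(20,2)=41990 f(20,4)=48450 f(20,6)=38760 f(20,8)=23256 f(20,10)=10659 f(20,12)=3705 f(20,14)=950 f(20,16)=170 f(20,18)=19 f(20,20)=1
t=21: f(21,1)=58786 f(21,3)=90440 f(21,5)=87210 f(21,7)=62016 f(21,9)=33915 f(21,11)=14364 f(21,13)=4655 f(21,15)=1120 f(21,17)=189 f(21,19)=20 f(21,21)=1
Σ_s f(21,s) = 352716
P = 352716/2097152 = 88179/524288

Answer: 88179/524288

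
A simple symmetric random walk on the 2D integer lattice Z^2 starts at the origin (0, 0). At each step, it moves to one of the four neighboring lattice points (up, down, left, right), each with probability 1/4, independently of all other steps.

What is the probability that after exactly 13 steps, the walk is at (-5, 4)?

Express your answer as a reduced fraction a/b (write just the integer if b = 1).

Let h be the number of horizontal steps (so 13-h are vertical). To end at (-5,4) need (h-5)/2 right-steps and ((13-h)+4)/2 up-steps.
Sum over h with 5 ≤ h ≤ 9, h ≡ 1 (mod 2), 13-h ≡ 0 (mod 2):
h=5: C(13,5)·C(5,0)·C(8,6) = 1287·1·28 = 36036
h=7: C(13,7)·C(7,1)·C(6,5) = 1716·7·6 = 72072
h=9: C(13,9)·C(9,2)·C(4,4) = 715·36·1 = 25740
Total favorable: 133848
Total paths: 4^13 = 67108864
P = 133848/67108864 = 16731/8388608

Answer: 16731/8388608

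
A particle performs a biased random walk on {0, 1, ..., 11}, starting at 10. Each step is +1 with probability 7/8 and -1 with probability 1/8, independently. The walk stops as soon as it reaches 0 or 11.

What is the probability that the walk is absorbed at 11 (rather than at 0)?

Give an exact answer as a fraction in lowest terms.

Biased walk: p = 7/8, q = 1/8, r = q/p = 1/7
Gambler's ruin: P(hit 11 before 0 | start at 10) = (1 - r^a)/(1 - r^N)
r^10 = 1/282475249; r^11 = 1/1977326743
P = (1 - 1/282475249) / (1 - 1/1977326743) = 282475248/282475249 / 1977326742/1977326743 = 329554456/329554457

Answer: 329554456/329554457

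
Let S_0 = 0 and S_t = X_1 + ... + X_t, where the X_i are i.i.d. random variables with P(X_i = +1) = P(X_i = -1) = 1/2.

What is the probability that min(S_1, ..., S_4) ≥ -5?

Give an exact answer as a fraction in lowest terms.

Let f(t,s) = #length-t paths at position s with S_1..S_t all ≥ -5.
f(t,s) = f(t-1,s-1) + f(t-1,s+1) for s ≥ -5; f(t,s) = 0 for s < -5.
t=0: f(0,0)=1
t=1: f(1,-1)=1 f(1,1)=1
t=2: f(2,-2)=1 f(2,0)=2 f(2,2)=1
t=3: f(3,-3)=1 f(3,-1)=3 f(3,1)=3 f(3,3)=1
t=4: f(4,-4)=1 f(4,-2)=4 f(4,0)=6 f(4,2)=4 f(4,4)=1
Σ_s f(4,s) = 16
P = 16/16 = 1

Answer: 1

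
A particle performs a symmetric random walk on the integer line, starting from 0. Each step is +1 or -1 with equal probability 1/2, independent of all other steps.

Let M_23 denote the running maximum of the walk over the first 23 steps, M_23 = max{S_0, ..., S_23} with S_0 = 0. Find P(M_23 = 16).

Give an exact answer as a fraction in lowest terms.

Answer: 1771/8388608

Derivation:
Let M_23 = max(S_0,...,S_23). Use the reflection principle: for j ≥ 1, #{paths with M_23 ≥ j} = #{S_23 ≥ j} + #{S_23 ≥ j+1}.
By reflection, #{M_23 ≥ 16} = #{S_23 ≥ 16} + #{S_23 ≥ 17} = 2048 + 2048 = 4096.
#{M_23 ≥ 17} = #{S_23 ≥ 17} + #{S_23 ≥ 18} = 2048 + 277 = 2325.
#{M_23 = 16} = 4096 - 2325 = 1771.
P(M_23 = 16) = 1771/8388608 = 1771/8388608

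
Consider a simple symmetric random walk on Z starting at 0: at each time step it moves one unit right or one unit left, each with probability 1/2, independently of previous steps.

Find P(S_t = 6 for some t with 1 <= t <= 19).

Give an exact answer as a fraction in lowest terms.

Answer: 10949/65536

Derivation:
Count via complement. Let g(t,s) = #length-t paths at position s with S_1..S_t all ≠ 6.
g(t,s) = g(t-1,s-1) + g(t-1,s+1) for s ≠ 6; g(t,6) = 0.
t=0: g(0,0)=1
t=1: g(1,-1)=1 g(1,1)=1
t=2: g(2,-2)=1 g(2,0)=2 g(2,2)=1
t=3: g(3,-3)=1 g(3,-1)=3 g(3,1)=3 g(3,3)=1
t=4: g(4,-4)=1 g(4,-2)=4 g(4,0)=6 g(4,2)=4 g(4,4)=1
t=5: g(5,-5)=1 g(5,-3)=5 g(5,-1)=10 g(5,1)=10 g(5,3)=5 g(5,5)=1
t=6: g(6,-6)=1 g(6,-4)=6 g(6,-2)=15 g(6,0)=20 g(6,2)=15 g(6,4)=6
t=7: g(7,-7)=1 g(7,-5)=7 g(7,-3)=21 g(7,-1)=35 g(7,1)=35 g(7,3)=21 g(7,5)=6
t=8: g(8,-8)=1 g(8,-6)=8 g(8,-4)=28 g(8,-2)=56 g(8,0)=70 g(8,2)=56 g(8,4)=27
t=9: g(9,-9)=1 g(9,-7)=9 g(9,-5)=36 g(9,-3)=84 g(9,-1)=126 g(9,1)=126 g(9,3)=83 g(9,5)=27
t=10: g(10,-10)=1 g(10,-8)=10 g(10,-6)=45 g(10,-4)=120 g(10,-2)=210 g(10,0)=252 g(10,2)=209 g(10,4)=110
t=11: g(11,-11)=1 g(11,-9)=11 g(11,-7)=55 g(11,-5)=165 g(11,-3)=330 g(11,-1)=462 g(11,1)=461 g(11,3)=319 g(11,5)=110
t=12: g(12,-12)=1 g(12,-10)=12 g(12,-8)=66 g(12,-6)=220 g(12,-4)=495 g(12,-2)=792 g(12,0)=923 g(12,2)=780 g(12,4)=429
t=13: g(13,-13)=1 g(13,-11)=13 g(13,-9)=78 g(13,-7)=286 g(13,-5)=715 g(13,-3)=1287 g(13,-1)=1715 g(13,1)=1703 g(13,3)=1209 g(13,5)=429
t=14: g(14,-14)=1 g(14,-12)=14 g(14,-10)=91 g(14,-8)=364 g(14,-6)=1001 g(14,-4)=2002 g(14,-2)=3002 g(14,0)=3418 g(14,2)=2912 g(14,4)=1638
t=15: g(15,-15)=1 g(15,-13)=15 g(15,-11)=105 g(15,-9)=455 g(15,-7)=1365 g(15,-5)=3003 g(15,-3)=5004 g(15,-1)=6420 g(15,1)=6330 g(15,3)=4550 g(15,5)=1638
t=16: g(16,-16)=1 g(16,-14)=16 g(16,-12)=120 g(16,-10)=560 g(16,-8)=1820 g(16,-6)=4368 g(16,-4)=8007 g(16,-2)=11424 g(16,0)=12750 g(16,2)=10880 g(16,4)=6188
t=17: g(17,-17)=1 g(17,-15)=17 g(17,-13)=136 g(17,-11)=680 g(17,-9)=2380 g(17,-7)=6188 g(17,-5)=12375 g(17,-3)=19431 g(17,-1)=24174 g(17,1)=23630 g(17,3)=17068 g(17,5)=6188
t=18: g(18,-18)=1 g(18,-16)=18 g(18,-14)=153 g(18,-12)=816 g(18,-10)=3060 g(18,-8)=8568 g(18,-6)=18563 g(18,-4)=31806 g(18,-2)=43605 g(18,0)=47804 g(18,2)=40698 g(18,4)=23256
t=19: g(19,-19)=1 g(19,-17)=19 g(19,-15)=171 g(19,-13)=969 g(19,-11)=3876 g(19,-9)=11628 g(19,-7)=27131 g(19,-5)=50369 g(19,-3)=75411 g(19,-1)=91409 g(19,1)=88502 g(19,3)=63954 g(19,5)=23256
Paths never hitting 6: Σ_s g(19,s) = 436696
Paths hitting 6: 2^19 - 436696 = 87592
P = 87592/524288 = 10949/65536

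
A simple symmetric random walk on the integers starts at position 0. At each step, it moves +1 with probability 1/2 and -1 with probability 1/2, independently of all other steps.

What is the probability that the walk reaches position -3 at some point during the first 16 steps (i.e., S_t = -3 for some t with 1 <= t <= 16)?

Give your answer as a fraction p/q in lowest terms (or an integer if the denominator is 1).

Count via complement. Let g(t,s) = #length-t paths at position s with S_1..S_t all ≠ -3.
g(t,s) = g(t-1,s-1) + g(t-1,s+1) for s ≠ -3; g(t,-3) = 0.
t=0: g(0,0)=1
t=1: g(1,-1)=1 g(1,1)=1
t=2: g(2,-2)=1 g(2,0)=2 g(2,2)=1
t=3: g(3,-1)=3 g(3,1)=3 g(3,3)=1
t=4: g(4,-2)=3 g(4,0)=6 g(4,2)=4 g(4,4)=1
t=5: g(5,-1)=9 g(5,1)=10 g(5,3)=5 g(5,5)=1
t=6: g(6,-2)=9 g(6,0)=19 g(6,2)=15 g(6,4)=6 g(6,6)=1
t=7: g(7,-1)=28 g(7,1)=34 g(7,3)=21 g(7,5)=7 g(7,7)=1
t=8: g(8,-2)=28 g(8,0)=62 g(8,2)=55 g(8,4)=28 g(8,6)=8 g(8,8)=1
t=9: g(9,-1)=90 g(9,1)=117 g(9,3)=83 g(9,5)=36 g(9,7)=9 g(9,9)=1
t=10: g(10,-2)=90 g(10,0)=207 g(10,2)=200 g(10,4)=119 g(10,6)=45 g(10,8)=10 g(10,10)=1
t=11: g(11,-1)=297 g(11,1)=407 g(11,3)=319 g(11,5)=164 g(11,7)=55 g(11,9)=11 g(11,11)=1
t=12: g(12,-2)=297 g(12,0)=704 g(12,2)=726 g(12,4)=483 g(12,6)=219 g(12,8)=66 g(12,10)=12 g(12,12)=1
t=13: g(13,-1)=1001 g(13,1)=1430 g(13,3)=1209 g(13,5)=702 g(13,7)=285 g(13,9)=78 g(13,11)=13 g(13,13)=1
t=14: g(14,-2)=1001 g(14,0)=2431 g(14,2)=2639 g(14,4)=1911 g(14,6)=987 g(14,8)=363 g(14,10)=91 g(14,12)=14 g(14,14)=1
t=15: g(15,-1)=3432 g(15,1)=5070 g(15,3)=4550 g(15,5)=2898 g(15,7)=1350 g(15,9)=454 g(15,11)=105 g(15,13)=15 g(15,15)=1
t=16: g(16,-2)=3432 g(16,0)=8502 g(16,2)=9620 g(16,4)=7448 g(16,6)=4248 g(16,8)=1804 g(16,10)=559 g(16,12)=120 g(16,14)=16 g(16,16)=1
Paths never hitting -3: Σ_s g(16,s) = 35750
Paths hitting -3: 2^16 - 35750 = 29786
P = 29786/65536 = 14893/32768

Answer: 14893/32768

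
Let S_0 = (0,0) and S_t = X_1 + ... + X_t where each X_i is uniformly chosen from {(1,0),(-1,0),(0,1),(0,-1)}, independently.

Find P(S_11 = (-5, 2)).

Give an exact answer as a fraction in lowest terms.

Let h be the number of horizontal steps (so 11-h are vertical). To end at (-5,2) need (h-5)/2 right-steps and ((11-h)+2)/2 up-steps.
Sum over h with 5 ≤ h ≤ 9, h ≡ 1 (mod 2), 11-h ≡ 0 (mod 2):
h=5: C(11,5)·C(5,0)·C(6,4) = 462·1·15 = 6930
h=7: C(11,7)·C(7,1)·C(4,3) = 330·7·4 = 9240
h=9: C(11,9)·C(9,2)·C(2,2) = 55·36·1 = 1980
Total favorable: 18150
Total paths: 4^11 = 4194304
P = 18150/4194304 = 9075/2097152

Answer: 9075/2097152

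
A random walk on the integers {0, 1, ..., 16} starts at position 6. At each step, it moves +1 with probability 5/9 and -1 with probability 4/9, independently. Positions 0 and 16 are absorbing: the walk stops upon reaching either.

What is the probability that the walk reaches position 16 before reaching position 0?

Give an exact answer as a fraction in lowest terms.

Answer: 12509765625/16476991481

Derivation:
Biased walk: p = 5/9, q = 4/9, r = q/p = 4/5
Gambler's ruin: P(hit 16 before 0 | start at 6) = (1 - r^a)/(1 - r^N)
r^6 = 4096/15625; r^16 = 4294967296/152587890625
P = (1 - 4096/15625) / (1 - 4294967296/152587890625) = 11529/15625 / 148292923329/152587890625 = 12509765625/16476991481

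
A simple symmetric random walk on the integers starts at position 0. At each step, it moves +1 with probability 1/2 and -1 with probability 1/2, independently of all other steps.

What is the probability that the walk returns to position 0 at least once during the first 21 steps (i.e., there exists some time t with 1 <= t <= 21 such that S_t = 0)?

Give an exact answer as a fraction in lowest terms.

Count via complement. Let g(t,s) = #length-t paths at position s with S_1..S_t all ≠ 0.
g(t,s) = g(t-1,s-1) + g(t-1,s+1) for s ≠ 0; g(t,0) = 0.
t=0: g(0,0)=1
t=1: g(1,-1)=1 g(1,1)=1
t=2: g(2,-2)=1 g(2,2)=1
t=3: g(3,-3)=1 g(3,-1)=1 g(3,1)=1 g(3,3)=1
t=4: g(4,-4)=1 g(4,-2)=2 g(4,2)=2 g(4,4)=1
t=5: g(5,-5)=1 g(5,-3)=3 g(5,-1)=2 g(5,1)=2 g(5,3)=3 g(5,5)=1
t=6: g(6,-6)=1 g(6,-4)=4 g(6,-2)=5 g(6,2)=5 g(6,4)=4 g(6,6)=1
t=7: g(7,-7)=1 g(7,-5)=5 g(7,-3)=9 g(7,-1)=5 g(7,1)=5 g(7,3)=9 g(7,5)=5 g(7,7)=1
t=8: g(8,-8)=1 g(8,-6)=6 g(8,-4)=14 g(8,-2)=14 g(8,2)=14 g(8,4)=14 g(8,6)=6 g(8,8)=1
t=9: g(9,-9)=1 g(9,-7)=7 g(9,-5)=20 g(9,-3)=28 g(9,-1)=14 g(9,1)=14 g(9,3)=28 g(9,5)=20 g(9,7)=7 g(9,9)=1
t=10: g(10,-10)=1 g(10,-8)=8 g(10,-6)=27 g(10,-4)=48 g(10,-2)=42 g(10,2)=42 g(10,4)=48 g(10,6)=27 g(10,8)=8 g(10,10)=1
t=11: g(11,-11)=1 g(11,-9)=9 g(11,-7)=35 g(11,-5)=75 g(11,-3)=90 g(11,-1)=42 g(11,1)=42 g(11,3)=90 g(11,5)=75 g(11,7)=35 g(11,9)=9 g(11,11)=1
t=12: g(12,-12)=1 g(12,-10)=10 g(12,-8)=44 g(12,-6)=110 g(12,-4)=165 g(12,-2)=132 g(12,2)=132 g(12,4)=165 g(12,6)=110 g(12,8)=44 g(12,10)=10 g(12,12)=1
t=13: g(13,-13)=1 g(13,-11)=11 g(13,-9)=54 g(13,-7)=154 g(13,-5)=275 g(13,-3)=297 g(13,-1)=132 g(13,1)=132 g(13,3)=297 g(13,5)=275 g(13,7)=154 g(13,9)=54 g(13,11)=11 g(13,13)=1
t=14: g(14,-14)=1 g(14,-12)=12 g(14,-10)=65 g(14,-8)=208 g(14,-6)=429 g(14,-4)=572 g(14,-2)=429 g(14,2)=429 g(14,4)=572 g(14,6)=429 g(14,8)=208 g(14,10)=65 g(14,12)=12 g(14,14)=1
t=15: g(15,-15)=1 g(15,-13)=13 g(15,-11)=77 g(15,-9)=273 g(15,-7)=637 g(15,-5)=1001 g(15,-3)=1001 g(15,-1)=429 g(15,1)=429 g(15,3)=1001 g(15,5)=1001 g(15,7)=637 g(15,9)=273 g(15,11)=77 g(15,13)=13 g(15,15)=1
t=16: g(16,-16)=1 g(16,-14)=14 g(16,-12)=90 g(16,-10)=350 g(16,-8)=910 g(16,-6)=1638 g(16,-4)=2002 g(16,-2)=1430 g(16,2)=1430 g(16,4)=2002 g(16,6)=1638 g(16,8)=910 g(16,10)=350 g(16,12)=90 g(16,14)=14 g(16,16)=1
t=17: g(17,-17)=1 g(17,-15)=15 g(17,-13)=104 g(17,-11)=440 g(17,-9)=1260 g(17,-7)=2548 g(17,-5)=3640 g(17,-3)=3432 g(17,-1)=1430 g(17,1)=1430 g(17,3)=3432 g(17,5)=3640 g(17,7)=2548 g(17,9)=1260 g(17,11)=440 g(17,13)=104 g(17,15)=15 g(17,17)=1
t=18: g(18,-18)=1 g(18,-16)=16 g(18,-14)=119 g(18,-12)=544 g(18,-10)=1700 g(18,-8)=3808 g(18,-6)=6188 g(18,-4)=7072 g(18,-2)=4862 g(18,2)=4862 g(18,4)=7072 g(18,6)=6188 g(18,8)=3808 g(18,10)=1700 g(18,12)=544 g(18,14)=119 g(18,16)=16 g(18,18)=1
t=19: g(19,-19)=1 g(19,-17)=17 g(19,-15)=135 g(19,-13)=663 g(19,-11)=2244 g(19,-9)=5508 g(19,-7)=9996 g(19,-5)=13260 g(19,-3)=11934 g(19,-1)=4862 g(19,1)=4862 g(19,3)=11934 g(19,5)=13260 g(19,7)=9996 g(19,9)=5508 g(19,11)=2244 g(19,13)=663 g(19,15)=135 g(19,17)=17 g(19,19)=1
t=20: g(20,-20)=1 g(20,-18)=18 g(20,-16)=152 g(20,-14)=798 g(20,-12)=2907 g(20,-10)=7752 g(20,-8)=15504 g(20,-6)=23256 g(20,-4)=25194 g(20,-2)=16796 g(20,2)=16796 g(20,4)=25194 g(20,6)=23256 g(20,8)=15504 g(20,10)=7752 g(20,12)=2907 g(20,14)=798 g(20,16)=152 g(20,18)=18 g(20,20)=1
t=21: g(21,-21)=1 g(21,-19)=19 g(21,-17)=170 g(21,-15)=950 g(21,-13)=3705 g(21,-11)=10659 g(21,-9)=23256 g(21,-7)=38760 g(21,-5)=48450 g(21,-3)=41990 g(21,-1)=16796 g(21,1)=16796 g(21,3)=41990 g(21,5)=48450 g(21,7)=38760 g(21,9)=23256 g(21,11)=10659 g(21,13)=3705 g(21,15)=950 g(21,17)=170 g(21,19)=19 g(21,21)=1
Paths never hitting 0: Σ_s g(21,s) = 369512
Paths hitting 0: 2^21 - 369512 = 1727640
P = 1727640/2097152 = 215955/262144

Answer: 215955/262144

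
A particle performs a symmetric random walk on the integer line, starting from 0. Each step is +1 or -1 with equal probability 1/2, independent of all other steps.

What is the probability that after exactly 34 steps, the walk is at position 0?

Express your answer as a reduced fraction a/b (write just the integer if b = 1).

Answer: 583401555/4294967296

Derivation:
To return to 0 after 34 steps: need exactly 17 steps of +1 and 17 of -1.
Favorable paths: C(34,17) = 2333606220
Total paths: 2^34 = 17179869184
P = 2333606220/17179869184 = 583401555/4294967296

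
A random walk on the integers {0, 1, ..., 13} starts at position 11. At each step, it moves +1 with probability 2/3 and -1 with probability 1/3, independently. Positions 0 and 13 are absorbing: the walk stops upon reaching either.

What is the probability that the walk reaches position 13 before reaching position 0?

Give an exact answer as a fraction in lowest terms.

Answer: 8188/8191

Derivation:
Biased walk: p = 2/3, q = 1/3, r = q/p = 1/2
Gambler's ruin: P(hit 13 before 0 | start at 11) = (1 - r^a)/(1 - r^N)
r^11 = 1/2048; r^13 = 1/8192
P = (1 - 1/2048) / (1 - 1/8192) = 2047/2048 / 8191/8192 = 8188/8191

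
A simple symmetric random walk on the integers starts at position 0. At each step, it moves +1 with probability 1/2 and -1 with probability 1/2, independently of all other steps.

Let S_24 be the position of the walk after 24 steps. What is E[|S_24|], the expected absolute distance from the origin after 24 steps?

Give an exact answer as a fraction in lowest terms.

S_24 takes values m ≡ 0 (mod 2) with |m| ≤ 24; P(S_24=m) = C(24,(24+m)/2)/2^24.
Total paths: 2^24 = 16777216
Distribution: P(S=-24)=1/16777216, P(S=-22)=24/16777216, P(S=-20)=276/16777216, P(S=-18)=2024/16777216, P(S=-16)=10626/16777216, P(S=-14)=42504/16777216, P(S=-12)=134596/16777216, P(S=-10)=346104/16777216, P(S=-8)=735471/16777216, P(S=-6)=1307504/16777216, P(S=-4)=1961256/16777216, P(S=-2)=2496144/16777216, P(S=0)=2704156/16777216, P(S=2)=2496144/16777216, P(S=4)=1961256/16777216, P(S=6)=1307504/16777216, P(S=8)=735471/16777216, P(S=10)=346104/16777216, P(S=12)=134596/16777216, P(S=14)=42504/16777216, P(S=16)=10626/16777216, P(S=18)=2024/16777216, P(S=20)=276/16777216, P(S=22)=24/16777216, P(S=24)=1/16777216
E[|S_24|] = Σ_m |m|·P(S_24=m) = 64899744/16777216 = 2028117/524288

Answer: 2028117/524288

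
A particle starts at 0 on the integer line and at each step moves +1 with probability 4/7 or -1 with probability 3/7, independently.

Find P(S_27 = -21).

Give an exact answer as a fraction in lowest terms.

To reach position -21 after 27 steps: need 3 steps of +1 and 24 steps of -1.
Number of such sequences: C(27,3) = 2925
Each has probability (4/7)^3 · (3/7)^24 = 18075490334784/65712362363534280139543
P = 2925 · 18075490334784/65712362363534280139543 = 52870809229243200/65712362363534280139543

Answer: 52870809229243200/65712362363534280139543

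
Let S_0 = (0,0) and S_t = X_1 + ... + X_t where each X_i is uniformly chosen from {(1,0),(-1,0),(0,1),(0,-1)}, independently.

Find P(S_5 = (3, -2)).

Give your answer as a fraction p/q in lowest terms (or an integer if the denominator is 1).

Let h be the number of horizontal steps (so 5-h are vertical). To end at (3,-2) need (h+3)/2 right-steps and ((5-h)-2)/2 up-steps.
Sum over h with 3 ≤ h ≤ 3, h ≡ 1 (mod 2), 5-h ≡ 0 (mod 2):
h=3: C(5,3)·C(3,3)·C(2,0) = 10·1·1 = 10
Total favorable: 10
Total paths: 4^5 = 1024
P = 10/1024 = 5/512

Answer: 5/512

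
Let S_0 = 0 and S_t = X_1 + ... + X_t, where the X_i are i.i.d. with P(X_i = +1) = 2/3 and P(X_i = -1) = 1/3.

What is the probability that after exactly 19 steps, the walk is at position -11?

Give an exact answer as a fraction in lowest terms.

To reach position -11 after 19 steps: need 4 steps of +1 and 15 steps of -1.
Number of such sequences: C(19,4) = 3876
Each has probability (2/3)^4 · (1/3)^15 = 16/1162261467
P = 3876 · 16/1162261467 = 20672/387420489

Answer: 20672/387420489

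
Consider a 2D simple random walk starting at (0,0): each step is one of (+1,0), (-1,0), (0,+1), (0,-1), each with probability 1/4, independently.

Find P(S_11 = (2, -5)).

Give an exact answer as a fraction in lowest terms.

Answer: 9075/2097152

Derivation:
Let h be the number of horizontal steps (so 11-h are vertical). To end at (2,-5) need (h+2)/2 right-steps and ((11-h)-5)/2 up-steps.
Sum over h with 2 ≤ h ≤ 6, h ≡ 0 (mod 2), 11-h ≡ 1 (mod 2):
h=2: C(11,2)·C(2,2)·C(9,2) = 55·1·36 = 1980
h=4: C(11,4)·C(4,3)·C(7,1) = 330·4·7 = 9240
h=6: C(11,6)·C(6,4)·C(5,0) = 462·15·1 = 6930
Total favorable: 18150
Total paths: 4^11 = 4194304
P = 18150/4194304 = 9075/2097152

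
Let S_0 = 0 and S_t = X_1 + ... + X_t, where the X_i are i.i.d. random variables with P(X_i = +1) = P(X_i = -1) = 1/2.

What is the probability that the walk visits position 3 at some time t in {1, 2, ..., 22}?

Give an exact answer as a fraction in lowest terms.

Answer: 548895/1048576

Derivation:
Count via complement. Let g(t,s) = #length-t paths at position s with S_1..S_t all ≠ 3.
g(t,s) = g(t-1,s-1) + g(t-1,s+1) for s ≠ 3; g(t,3) = 0.
t=0: g(0,0)=1
t=1: g(1,-1)=1 g(1,1)=1
t=2: g(2,-2)=1 g(2,0)=2 g(2,2)=1
t=3: g(3,-3)=1 g(3,-1)=3 g(3,1)=3
t=4: g(4,-4)=1 g(4,-2)=4 g(4,0)=6 g(4,2)=3
t=5: g(5,-5)=1 g(5,-3)=5 g(5,-1)=10 g(5,1)=9
t=6: g(6,-6)=1 g(6,-4)=6 g(6,-2)=15 g(6,0)=19 g(6,2)=9
t=7: g(7,-7)=1 g(7,-5)=7 g(7,-3)=21 g(7,-1)=34 g(7,1)=28
t=8: g(8,-8)=1 g(8,-6)=8 g(8,-4)=28 g(8,-2)=55 g(8,0)=62 g(8,2)=28
t=9: g(9,-9)=1 g(9,-7)=9 g(9,-5)=36 g(9,-3)=83 g(9,-1)=117 g(9,1)=90
t=10: g(10,-10)=1 g(10,-8)=10 g(10,-6)=45 g(10,-4)=119 g(10,-2)=200 g(10,0)=207 g(10,2)=90
t=11: g(11,-11)=1 g(11,-9)=11 g(11,-7)=55 g(11,-5)=164 g(11,-3)=319 g(11,-1)=407 g(11,1)=297
t=12: g(12,-12)=1 g(12,-10)=12 g(12,-8)=66 g(12,-6)=219 g(12,-4)=483 g(12,-2)=726 g(12,0)=704 g(12,2)=297
t=13: g(13,-13)=1 g(13,-11)=13 g(13,-9)=78 g(13,-7)=285 g(13,-5)=702 g(13,-3)=1209 g(13,-1)=1430 g(13,1)=1001
t=14: g(14,-14)=1 g(14,-12)=14 g(14,-10)=91 g(14,-8)=363 g(14,-6)=987 g(14,-4)=1911 g(14,-2)=2639 g(14,0)=2431 g(14,2)=1001
t=15: g(15,-15)=1 g(15,-13)=15 g(15,-11)=105 g(15,-9)=454 g(15,-7)=1350 g(15,-5)=2898 g(15,-3)=4550 g(15,-1)=5070 g(15,1)=3432
t=16: g(16,-16)=1 g(16,-14)=16 g(16,-12)=120 g(16,-10)=559 g(16,-8)=1804 g(16,-6)=4248 g(16,-4)=7448 g(16,-2)=9620 g(16,0)=8502 g(16,2)=3432
t=17: g(17,-17)=1 g(17,-15)=17 g(17,-13)=136 g(17,-11)=679 g(17,-9)=2363 g(17,-7)=6052 g(17,-5)=11696 g(17,-3)=17068 g(17,-1)=18122 g(17,1)=11934
t=18: g(18,-18)=1 g(18,-16)=18 g(18,-14)=153 g(18,-12)=815 g(18,-10)=3042 g(18,-8)=8415 g(18,-6)=17748 g(18,-4)=28764 g(18,-2)=35190 g(18,0)=30056 g(18,2)=11934
t=19: g(19,-19)=1 g(19,-17)=19 g(19,-15)=171 g(19,-13)=968 g(19,-11)=3857 g(19,-9)=11457 g(19,-7)=26163 g(19,-5)=46512 g(19,-3)=63954 g(19,-1)=65246 g(19,1)=41990
t=20: g(20,-20)=1 g(20,-18)=20 g(20,-16)=190 g(20,-14)=1139 g(20,-12)=4825 g(20,-10)=15314 g(20,-8)=37620 g(20,-6)=72675 g(20,-4)=110466 g(20,-2)=129200 g(20,0)=107236 g(20,2)=41990
t=21: g(21,-21)=1 g(21,-19)=21 g(21,-17)=210 g(21,-15)=1329 g(21,-13)=5964 g(21,-11)=20139 g(21,-9)=52934 g(21,-7)=110295 g(21,-5)=183141 g(21,-3)=239666 g(21,-1)=236436 g(21,1)=149226
t=22: g(22,-22)=1 g(22,-20)=22 g(22,-18)=231 g(22,-16)=1539 g(22,-14)=7293 g(22,-12)=26103 g(22,-10)=73073 g(22,-8)=163229 g(22,-6)=293436 g(22,-4)=422807 g(22,-2)=476102 g(22,0)=385662 g(22,2)=149226
Paths never hitting 3: Σ_s g(22,s) = 1998724
Paths hitting 3: 2^22 - 1998724 = 2195580
P = 2195580/4194304 = 548895/1048576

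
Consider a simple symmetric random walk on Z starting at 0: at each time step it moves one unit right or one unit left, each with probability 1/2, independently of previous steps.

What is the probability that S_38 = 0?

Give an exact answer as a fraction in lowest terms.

To return to 0 after 38 steps: need exactly 19 steps of +1 and 19 of -1.
Favorable paths: C(38,19) = 35345263800
Total paths: 2^38 = 274877906944
P = 35345263800/274877906944 = 4418157975/34359738368

Answer: 4418157975/34359738368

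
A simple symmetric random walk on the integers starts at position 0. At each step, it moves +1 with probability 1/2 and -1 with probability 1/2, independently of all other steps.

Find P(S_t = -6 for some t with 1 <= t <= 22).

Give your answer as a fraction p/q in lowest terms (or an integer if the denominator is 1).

Count via complement. Let g(t,s) = #length-t paths at position s with S_1..S_t all ≠ -6.
g(t,s) = g(t-1,s-1) + g(t-1,s+1) for s ≠ -6; g(t,-6) = 0.
t=0: g(0,0)=1
t=1: g(1,-1)=1 g(1,1)=1
t=2: g(2,-2)=1 g(2,0)=2 g(2,2)=1
t=3: g(3,-3)=1 g(3,-1)=3 g(3,1)=3 g(3,3)=1
t=4: g(4,-4)=1 g(4,-2)=4 g(4,0)=6 g(4,2)=4 g(4,4)=1
t=5: g(5,-5)=1 g(5,-3)=5 g(5,-1)=10 g(5,1)=10 g(5,3)=5 g(5,5)=1
t=6: g(6,-4)=6 g(6,-2)=15 g(6,0)=20 g(6,2)=15 g(6,4)=6 g(6,6)=1
t=7: g(7,-5)=6 g(7,-3)=21 g(7,-1)=35 g(7,1)=35 g(7,3)=21 g(7,5)=7 g(7,7)=1
t=8: g(8,-4)=27 g(8,-2)=56 g(8,0)=70 g(8,2)=56 g(8,4)=28 g(8,6)=8 g(8,8)=1
t=9: g(9,-5)=27 g(9,-3)=83 g(9,-1)=126 g(9,1)=126 g(9,3)=84 g(9,5)=36 g(9,7)=9 g(9,9)=1
t=10: g(10,-4)=110 g(10,-2)=209 g(10,0)=252 g(10,2)=210 g(10,4)=120 g(10,6)=45 g(10,8)=10 g(10,10)=1
t=11: g(11,-5)=110 g(11,-3)=319 g(11,-1)=461 g(11,1)=462 g(11,3)=330 g(11,5)=165 g(11,7)=55 g(11,9)=11 g(11,11)=1
t=12: g(12,-4)=429 g(12,-2)=780 g(12,0)=923 g(12,2)=792 g(12,4)=495 g(12,6)=220 g(12,8)=66 g(12,10)=12 g(12,12)=1
t=13: g(13,-5)=429 g(13,-3)=1209 g(13,-1)=1703 g(13,1)=1715 g(13,3)=1287 g(13,5)=715 g(13,7)=286 g(13,9)=78 g(13,11)=13 g(13,13)=1
t=14: g(14,-4)=1638 g(14,-2)=2912 g(14,0)=3418 g(14,2)=3002 g(14,4)=2002 g(14,6)=1001 g(14,8)=364 g(14,10)=91 g(14,12)=14 g(14,14)=1
t=15: g(15,-5)=1638 g(15,-3)=4550 g(15,-1)=6330 g(15,1)=6420 g(15,3)=5004 g(15,5)=3003 g(15,7)=1365 g(15,9)=455 g(15,11)=105 g(15,13)=15 g(15,15)=1
t=16: g(16,-4)=6188 g(16,-2)=10880 g(16,0)=12750 g(16,2)=11424 g(16,4)=8007 g(16,6)=4368 g(16,8)=1820 g(16,10)=560 g(16,12)=120 g(16,14)=16 g(16,16)=1
t=17: g(17,-5)=6188 g(17,-3)=17068 g(17,-1)=23630 g(17,1)=24174 g(17,3)=19431 g(17,5)=12375 g(17,7)=6188 g(17,9)=2380 g(17,11)=680 g(17,13)=136 g(17,15)=17 g(17,17)=1
t=18: g(18,-4)=23256 g(18,-2)=40698 g(18,0)=47804 g(18,2)=43605 g(18,4)=31806 g(18,6)=18563 g(18,8)=8568 g(18,10)=3060 g(18,12)=816 g(18,14)=153 g(18,16)=18 g(18,18)=1
t=19: g(19,-5)=23256 g(19,-3)=63954 g(19,-1)=88502 g(19,1)=91409 g(19,3)=75411 g(19,5)=50369 g(19,7)=27131 g(19,9)=11628 g(19,11)=3876 g(19,13)=969 g(19,15)=171 g(19,17)=19 g(19,19)=1
t=20: g(20,-4)=87210 g(20,-2)=152456 g(20,0)=179911 g(20,2)=166820 g(20,4)=125780 g(20,6)=77500 g(20,8)=38759 g(20,10)=15504 g(20,12)=4845 g(20,14)=1140 g(20,16)=190 g(20,18)=20 g(20,20)=1
t=21: g(21,-5)=87210 g(21,-3)=239666 g(21,-1)=332367 g(21,1)=346731 g(21,3)=292600 g(21,5)=203280 g(21,7)=116259 g(21,9)=54263 g(21,11)=20349 g(21,13)=5985 g(21,15)=1330 g(21,17)=210 g(21,19)=21 g(21,21)=1
t=22: g(22,-4)=326876 g(22,-2)=572033 g(22,0)=679098 g(22,2)=639331 g(22,4)=495880 g(22,6)=319539 g(22,8)=170522 g(22,10)=74612 g(22,12)=26334 g(22,14)=7315 g(22,16)=1540 g(22,18)=231 g(22,20)=22 g(22,22)=1
Paths never hitting -6: Σ_s g(22,s) = 3313334
Paths hitting -6: 2^22 - 3313334 = 880970
P = 880970/4194304 = 440485/2097152

Answer: 440485/2097152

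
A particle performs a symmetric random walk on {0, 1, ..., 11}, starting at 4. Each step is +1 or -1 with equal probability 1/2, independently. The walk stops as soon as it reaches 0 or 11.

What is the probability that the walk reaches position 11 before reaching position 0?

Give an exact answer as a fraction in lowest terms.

Answer: 4/11

Derivation:
Symmetric walk (p = 1/2): the harmonic-function argument gives P(hit 11 before 0 | start at 4) = a/N.
P = 4/11 = 4/11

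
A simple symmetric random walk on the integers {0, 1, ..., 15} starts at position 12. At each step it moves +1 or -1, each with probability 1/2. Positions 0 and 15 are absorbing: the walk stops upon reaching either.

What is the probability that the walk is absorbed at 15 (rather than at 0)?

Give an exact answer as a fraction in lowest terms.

Symmetric walk (p = 1/2): the harmonic-function argument gives P(hit 15 before 0 | start at 12) = a/N.
P = 12/15 = 4/5

Answer: 4/5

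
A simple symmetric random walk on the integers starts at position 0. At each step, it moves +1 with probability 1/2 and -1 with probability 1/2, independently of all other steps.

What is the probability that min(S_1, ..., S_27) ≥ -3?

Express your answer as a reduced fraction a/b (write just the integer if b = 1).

Answer: 2340135/4194304

Derivation:
Let f(t,s) = #length-t paths at position s with S_1..S_t all ≥ -3.
f(t,s) = f(t-1,s-1) + f(t-1,s+1) for s ≥ -3; f(t,s) = 0 for s < -3.
t=0: f(0,0)=1
t=1: f(1,-1)=1 f(1,1)=1
t=2: f(2,-2)=1 f(2,0)=2 f(2,2)=1
t=3: f(3,-3)=1 f(3,-1)=3 f(3,1)=3 f(3,3)=1
t=4: f(4,-2)=4 f(4,0)=6 f(4,2)=4 f(4,4)=1
t=5: f(5,-3)=4 f(5,-1)=10 f(5,1)=10 f(5,3)=5 f(5,5)=1
t=6: f(6,-2)=14 f(6,0)=20 f(6,2)=15 f(6,4)=6 f(6,6)=1
t=7: f(7,-3)=14 f(7,-1)=34 f(7,1)=35 f(7,3)=21 f(7,5)=7 f(7,7)=1
t=8: f(8,-2)=48 f(8,0)=69 f(8,2)=56 f(8,4)=28 f(8,6)=8 f(8,8)=1
t=9: f(9,-3)=48 f(9,-1)=117 f(9,1)=125 f(9,3)=84 f(9,5)=36 f(9,7)=9 f(9,9)=1
t=10: f(10,-2)=165 f(10,0)=242 f(10,2)=209 f(10,4)=120 f(10,6)=45 f(10,8)=10 f(10,10)=1
t=11: f(11,-3)=165 f(11,-1)=407 f(11,1)=451 f(11,3)=329 f(11,5)=165 f(11,7)=55 f(11,9)=11 f(11,11)=1
t=12: f(12,-2)=572 f(12,0)=858 f(12,2)=780 f(12,4)=494 f(12,6)=220 f(12,8)=66 f(12,10)=12 f(12,12)=1
t=13: f(13,-3)=572 f(13,-1)=1430 f(13,1)=1638 f(13,3)=1274 f(13,5)=714 f(13,7)=286 f(13,9)=78 f(13,11)=13 f(13,13)=1
t=14: f(14,-2)=2002 f(14,0)=3068 f(14,2)=2912 f(14,4)=1988 f(14,6)=1000 f(14,8)=364 f(14,10)=91 f(14,12)=14 f(14,14)=1
t=15: f(15,-3)=2002 f(15,-1)=5070 f(15,1)=5980 f(15,3)=4900 f(15,5)=2988 f(15,7)=1364 f(15,9)=455 f(15,11)=105 f(15,13)=15 f(15,15)=1
t=16: f(16,-2)=7072 f(16,0)=11050 f(16,2)=10880 f(16,4)=7888 f(16,6)=4352 f(16,8)=1819 f(16,10)=560 f(16,12)=120 f(16,14)=16 f(16,16)=1
t=17: f(17,-3)=7072 f(17,-1)=18122 f(17,1)=21930 f(17,3)=18768 f(17,5)=12240 f(17,7)=6171 f(17,9)=2379 f(17,11)=680 f(17,13)=136 f(17,15)=17 f(17,17)=1
t=18: f(18,-2)=25194 f(18,0)=40052 f(18,2)=40698 f(18,4)=31008 f(18,6)=18411 f(18,8)=8550 f(18,10)=3059 f(18,12)=816 f(18,14)=153 f(18,16)=18 f(18,18)=1
t=19: f(19,-3)=25194 f(19,-1)=65246 f(19,1)=80750 f(19,3)=71706 f(19,5)=49419 f(19,7)=26961 f(19,9)=11609 f(19,11)=3875 f(19,13)=969 f(19,15)=171 f(19,17)=19 f(19,19)=1
t=20: f(20,-2)=90440 f(20,0)=145996 f(20,2)=152456 f(20,4)=121125 f(20,6)=76380 f(20,8)=38570 f(20,10)=15484 f(20,12)=4844 f(20,14)=1140 f(20,16)=190 f(20,18)=20 f(20,20)=1
t=21: f(21,-3)=90440 f(21,-1)=236436 f(21,1)=298452 f(21,3)=273581 f(21,5)=197505 f(21,7)=114950 f(21,9)=54054 f(21,11)=20328 f(21,13)=5984 f(21,15)=1330 f(21,17)=210 f(21,19)=21 f(21,21)=1
t=22: f(22,-2)=326876 f(22,0)=534888 f(22,2)=572033 f(22,4)=471086 f(22,6)=312455 f(22,8)=169004 f(22,10)=74382 f(22,12)=26312 f(22,14)=7314 f(22,16)=1540 f(22,18)=231 f(22,20)=22 f(22,22)=1
t=23: f(23,-3)=326876 f(23,-1)=861764 f(23,1)=1106921 f(23,3)=1043119 f(23,5)=783541 f(23,7)=481459 f(23,9)=243386 f(23,11)=100694 f(23,13)=33626 f(23,15)=8854 f(23,17)=1771 f(23,19)=253 f(23,21)=23 f(23,23)=1
t=24: f(24,-2)=1188640 f(24,0)=1968685 f(24,2)=2150040 f(24,4)=1826660 f(24,6)=1265000 f(24,8)=724845 f(24,10)=344080 f(24,12)=134320 f(24,14)=42480 f(24,16)=10625 f(24,18)=2024 f(24,20)=276 f(24,22)=24 f(24,24)=1
t=25: f(25,-3)=1188640 f(25,-1)=3157325 f(25,1)=4118725 f(25,3)=3976700 f(25,5)=3091660 f(25,7)=1989845 f(25,9)=1068925 f(25,11)=478400 f(25,13)=176800 f(25,15)=53105 f(25,17)=12649 f(25,19)=2300 f(25,21)=300 f(25,23)=25 f(25,25)=1
t=26: f(26,-2)=4345965 f(26,0)=7276050 f(26,2)=8095425 f(26,4)=7068360 f(26,6)=5081505 f(26,8)=3058770 f(26,10)=1547325 f(26,12)=655200 f(26,14)=229905 f(26,16)=65754 f(26,18)=14949 f(26,20)=2600 f(26,22)=325 f(26,24)=26 f(26,26)=1
t=27: f(27,-3)=4345965 f(27,-1)=11622015 f(27,1)=15371475 f(27,3)=15163785 f(27,5)=12149865 f(27,7)=8140275 f(27,9)=4606095 f(27,11)=2202525 f(27,13)=885105 f(27,15)=295659 f(27,17)=80703 f(27,19)=17549 f(27,21)=2925 f(27,23)=351 f(27,25)=27 f(27,27)=1
Σ_s f(27,s) = 74884320
P = 74884320/134217728 = 2340135/4194304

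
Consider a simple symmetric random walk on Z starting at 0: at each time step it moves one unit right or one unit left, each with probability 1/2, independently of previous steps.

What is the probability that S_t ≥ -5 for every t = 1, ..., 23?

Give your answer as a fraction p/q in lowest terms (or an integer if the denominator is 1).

Answer: 1656667/2097152

Derivation:
Let f(t,s) = #length-t paths at position s with S_1..S_t all ≥ -5.
f(t,s) = f(t-1,s-1) + f(t-1,s+1) for s ≥ -5; f(t,s) = 0 for s < -5.
t=0: f(0,0)=1
t=1: f(1,-1)=1 f(1,1)=1
t=2: f(2,-2)=1 f(2,0)=2 f(2,2)=1
t=3: f(3,-3)=1 f(3,-1)=3 f(3,1)=3 f(3,3)=1
t=4: f(4,-4)=1 f(4,-2)=4 f(4,0)=6 f(4,2)=4 f(4,4)=1
t=5: f(5,-5)=1 f(5,-3)=5 f(5,-1)=10 f(5,1)=10 f(5,3)=5 f(5,5)=1
t=6: f(6,-4)=6 f(6,-2)=15 f(6,0)=20 f(6,2)=15 f(6,4)=6 f(6,6)=1
t=7: f(7,-5)=6 f(7,-3)=21 f(7,-1)=35 f(7,1)=35 f(7,3)=21 f(7,5)=7 f(7,7)=1
t=8: f(8,-4)=27 f(8,-2)=56 f(8,0)=70 f(8,2)=56 f(8,4)=28 f(8,6)=8 f(8,8)=1
t=9: f(9,-5)=27 f(9,-3)=83 f(9,-1)=126 f(9,1)=126 f(9,3)=84 f(9,5)=36 f(9,7)=9 f(9,9)=1
t=10: f(10,-4)=110 f(10,-2)=209 f(10,0)=252 f(10,2)=210 f(10,4)=120 f(10,6)=45 f(10,8)=10 f(10,10)=1
t=11: f(11,-5)=110 f(11,-3)=319 f(11,-1)=461 f(11,1)=462 f(11,3)=330 f(11,5)=165 f(11,7)=55 f(11,9)=11 f(11,11)=1
t=12: f(12,-4)=429 f(12,-2)=780 f(12,0)=923 f(12,2)=792 f(12,4)=495 f(12,6)=220 f(12,8)=66 f(12,10)=12 f(12,12)=1
t=13: f(13,-5)=429 f(13,-3)=1209 f(13,-1)=1703 f(13,1)=1715 f(13,3)=1287 f(13,5)=715 f(13,7)=286 f(13,9)=78 f(13,11)=13 f(13,13)=1
t=14: f(14,-4)=1638 f(14,-2)=2912 f(14,0)=3418 f(14,2)=3002 f(14,4)=2002 f(14,6)=1001 f(14,8)=364 f(14,10)=91 f(14,12)=14 f(14,14)=1
t=15: f(15,-5)=1638 f(15,-3)=4550 f(15,-1)=6330 f(15,1)=6420 f(15,3)=5004 f(15,5)=3003 f(15,7)=1365 f(15,9)=455 f(15,11)=105 f(15,13)=15 f(15,15)=1
t=16: f(16,-4)=6188 f(16,-2)=10880 f(16,0)=12750 f(16,2)=11424 f(16,4)=8007 f(16,6)=4368 f(16,8)=1820 f(16,10)=560 f(16,12)=120 f(16,14)=16 f(16,16)=1
t=17: f(17,-5)=6188 f(17,-3)=17068 f(17,-1)=23630 f(17,1)=24174 f(17,3)=19431 f(17,5)=12375 f(17,7)=6188 f(17,9)=2380 f(17,11)=680 f(17,13)=136 f(17,15)=17 f(17,17)=1
t=18: f(18,-4)=23256 f(18,-2)=40698 f(18,0)=47804 f(18,2)=43605 f(18,4)=31806 f(18,6)=18563 f(18,8)=8568 f(18,10)=3060 f(18,12)=816 f(18,14)=153 f(18,16)=18 f(18,18)=1
t=19: f(19,-5)=23256 f(19,-3)=63954 f(19,-1)=88502 f(19,1)=91409 f(19,3)=75411 f(19,5)=50369 f(19,7)=27131 f(19,9)=11628 f(19,11)=3876 f(19,13)=969 f(19,15)=171 f(19,17)=19 f(19,19)=1
t=20: f(20,-4)=87210 f(20,-2)=152456 f(20,0)=179911 f(20,2)=166820 f(20,4)=125780 f(20,6)=77500 f(20,8)=38759 f(20,10)=15504 f(20,12)=4845 f(20,14)=1140 f(20,16)=190 f(20,18)=20 f(20,20)=1
t=21: f(21,-5)=87210 f(21,-3)=239666 f(21,-1)=332367 f(21,1)=346731 f(21,3)=292600 f(21,5)=203280 f(21,7)=116259 f(21,9)=54263 f(21,11)=20349 f(21,13)=5985 f(21,15)=1330 f(21,17)=210 f(21,19)=21 f(21,21)=1
t=22: f(22,-4)=326876 f(22,-2)=572033 f(22,0)=679098 f(22,2)=639331 f(22,4)=495880 f(22,6)=319539 f(22,8)=170522 f(22,10)=74612 f(22,12)=26334 f(22,14)=7315 f(22,16)=1540 f(22,18)=231 f(22,20)=22 f(22,22)=1
t=23: f(23,-5)=326876 f(23,-3)=898909 f(23,-1)=1251131 f(23,1)=1318429 f(23,3)=1135211 f(23,5)=815419 f(23,7)=490061 f(23,9)=245134 f(23,11)=100946 f(23,13)=33649 f(23,15)=8855 f(23,17)=1771 f(23,19)=253 f(23,21)=23 f(23,23)=1
Σ_s f(23,s) = 6626668
P = 6626668/8388608 = 1656667/2097152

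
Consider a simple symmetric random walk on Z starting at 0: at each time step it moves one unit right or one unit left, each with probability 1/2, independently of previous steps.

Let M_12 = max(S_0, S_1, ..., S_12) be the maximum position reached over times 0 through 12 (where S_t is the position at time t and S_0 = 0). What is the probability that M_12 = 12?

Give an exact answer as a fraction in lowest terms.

Let M_12 = max(S_0,...,S_12). Use the reflection principle: for j ≥ 1, #{paths with M_12 ≥ j} = #{S_12 ≥ j} + #{S_12 ≥ j+1}.
By reflection, #{M_12 ≥ 12} = #{S_12 ≥ 12} + #{S_12 ≥ 13} = 1 + 0 = 1.
#{M_12 ≥ 13} = #{S_12 ≥ 13} + #{S_12 ≥ 14} = 0 + 0 = 0.
#{M_12 = 12} = 1 - 0 = 1.
P(M_12 = 12) = 1/4096 = 1/4096

Answer: 1/4096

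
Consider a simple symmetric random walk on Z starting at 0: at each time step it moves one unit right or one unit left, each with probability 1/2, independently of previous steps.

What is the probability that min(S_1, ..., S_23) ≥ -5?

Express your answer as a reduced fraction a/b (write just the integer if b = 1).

Answer: 1656667/2097152

Derivation:
Let f(t,s) = #length-t paths at position s with S_1..S_t all ≥ -5.
f(t,s) = f(t-1,s-1) + f(t-1,s+1) for s ≥ -5; f(t,s) = 0 for s < -5.
t=0: f(0,0)=1
t=1: f(1,-1)=1 f(1,1)=1
t=2: f(2,-2)=1 f(2,0)=2 f(2,2)=1
t=3: f(3,-3)=1 f(3,-1)=3 f(3,1)=3 f(3,3)=1
t=4: f(4,-4)=1 f(4,-2)=4 f(4,0)=6 f(4,2)=4 f(4,4)=1
t=5: f(5,-5)=1 f(5,-3)=5 f(5,-1)=10 f(5,1)=10 f(5,3)=5 f(5,5)=1
t=6: f(6,-4)=6 f(6,-2)=15 f(6,0)=20 f(6,2)=15 f(6,4)=6 f(6,6)=1
t=7: f(7,-5)=6 f(7,-3)=21 f(7,-1)=35 f(7,1)=35 f(7,3)=21 f(7,5)=7 f(7,7)=1
t=8: f(8,-4)=27 f(8,-2)=56 f(8,0)=70 f(8,2)=56 f(8,4)=28 f(8,6)=8 f(8,8)=1
t=9: f(9,-5)=27 f(9,-3)=83 f(9,-1)=126 f(9,1)=126 f(9,3)=84 f(9,5)=36 f(9,7)=9 f(9,9)=1
t=10: f(10,-4)=110 f(10,-2)=209 f(10,0)=252 f(10,2)=210 f(10,4)=120 f(10,6)=45 f(10,8)=10 f(10,10)=1
t=11: f(11,-5)=110 f(11,-3)=319 f(11,-1)=461 f(11,1)=462 f(11,3)=330 f(11,5)=165 f(11,7)=55 f(11,9)=11 f(11,11)=1
t=12: f(12,-4)=429 f(12,-2)=780 f(12,0)=923 f(12,2)=792 f(12,4)=495 f(12,6)=220 f(12,8)=66 f(12,10)=12 f(12,12)=1
t=13: f(13,-5)=429 f(13,-3)=1209 f(13,-1)=1703 f(13,1)=1715 f(13,3)=1287 f(13,5)=715 f(13,7)=286 f(13,9)=78 f(13,11)=13 f(13,13)=1
t=14: f(14,-4)=1638 f(14,-2)=2912 f(14,0)=3418 f(14,2)=3002 f(14,4)=2002 f(14,6)=1001 f(14,8)=364 f(14,10)=91 f(14,12)=14 f(14,14)=1
t=15: f(15,-5)=1638 f(15,-3)=4550 f(15,-1)=6330 f(15,1)=6420 f(15,3)=5004 f(15,5)=3003 f(15,7)=1365 f(15,9)=455 f(15,11)=105 f(15,13)=15 f(15,15)=1
t=16: f(16,-4)=6188 f(16,-2)=10880 f(16,0)=12750 f(16,2)=11424 f(16,4)=8007 f(16,6)=4368 f(16,8)=1820 f(16,10)=560 f(16,12)=120 f(16,14)=16 f(16,16)=1
t=17: f(17,-5)=6188 f(17,-3)=17068 f(17,-1)=23630 f(17,1)=24174 f(17,3)=19431 f(17,5)=12375 f(17,7)=6188 f(17,9)=2380 f(17,11)=680 f(17,13)=136 f(17,15)=17 f(17,17)=1
t=18: f(18,-4)=23256 f(18,-2)=40698 f(18,0)=47804 f(18,2)=43605 f(18,4)=31806 f(18,6)=18563 f(18,8)=8568 f(18,10)=3060 f(18,12)=816 f(18,14)=153 f(18,16)=18 f(18,18)=1
t=19: f(19,-5)=23256 f(19,-3)=63954 f(19,-1)=88502 f(19,1)=91409 f(19,3)=75411 f(19,5)=50369 f(19,7)=27131 f(19,9)=11628 f(19,11)=3876 f(19,13)=969 f(19,15)=171 f(19,17)=19 f(19,19)=1
t=20: f(20,-4)=87210 f(20,-2)=152456 f(20,0)=179911 f(20,2)=166820 f(20,4)=125780 f(20,6)=77500 f(20,8)=38759 f(20,10)=15504 f(20,12)=4845 f(20,14)=1140 f(20,16)=190 f(20,18)=20 f(20,20)=1
t=21: f(21,-5)=87210 f(21,-3)=239666 f(21,-1)=332367 f(21,1)=346731 f(21,3)=292600 f(21,5)=203280 f(21,7)=116259 f(21,9)=54263 f(21,11)=20349 f(21,13)=5985 f(21,15)=1330 f(21,17)=210 f(21,19)=21 f(21,21)=1
t=22: f(22,-4)=326876 f(22,-2)=572033 f(22,0)=679098 f(22,2)=639331 f(22,4)=495880 f(22,6)=319539 f(22,8)=170522 f(22,10)=74612 f(22,12)=26334 f(22,14)=7315 f(22,16)=1540 f(22,18)=231 f(22,20)=22 f(22,22)=1
t=23: f(23,-5)=326876 f(23,-3)=898909 f(23,-1)=1251131 f(23,1)=1318429 f(23,3)=1135211 f(23,5)=815419 f(23,7)=490061 f(23,9)=245134 f(23,11)=100946 f(23,13)=33649 f(23,15)=8855 f(23,17)=1771 f(23,19)=253 f(23,21)=23 f(23,23)=1
Σ_s f(23,s) = 6626668
P = 6626668/8388608 = 1656667/2097152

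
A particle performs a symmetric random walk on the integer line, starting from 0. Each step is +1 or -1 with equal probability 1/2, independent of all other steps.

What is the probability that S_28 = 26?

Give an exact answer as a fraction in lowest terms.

To reach position 26 after 28 steps: need 27 steps of +1 and 1 of -1.
Favorable paths: C(28,27) = 28
Total paths: 2^28 = 268435456
P = 28/268435456 = 7/67108864

Answer: 7/67108864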